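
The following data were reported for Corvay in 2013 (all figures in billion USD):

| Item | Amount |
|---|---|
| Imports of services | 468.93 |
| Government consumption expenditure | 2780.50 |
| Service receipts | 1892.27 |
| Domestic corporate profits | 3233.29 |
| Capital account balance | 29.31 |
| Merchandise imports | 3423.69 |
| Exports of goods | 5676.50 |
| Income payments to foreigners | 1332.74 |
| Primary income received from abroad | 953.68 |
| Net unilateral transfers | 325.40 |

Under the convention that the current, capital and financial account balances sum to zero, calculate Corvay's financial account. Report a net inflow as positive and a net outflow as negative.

-3651.80

Goods balance = 5676.50 - 3423.69 = 2252.81
Services balance = 1892.27 - 468.93 = 1423.34
Trade balance (goods + services) = 2252.81 + 1423.34 = 3676.15
Net primary income = 953.68 - 1332.74 = -379.06
Net secondary income = 325.40
Current account = 3676.15 + (-379.06) + 325.40 = 3622.49
Financial account = -(3622.49 + 29.31) = -3651.80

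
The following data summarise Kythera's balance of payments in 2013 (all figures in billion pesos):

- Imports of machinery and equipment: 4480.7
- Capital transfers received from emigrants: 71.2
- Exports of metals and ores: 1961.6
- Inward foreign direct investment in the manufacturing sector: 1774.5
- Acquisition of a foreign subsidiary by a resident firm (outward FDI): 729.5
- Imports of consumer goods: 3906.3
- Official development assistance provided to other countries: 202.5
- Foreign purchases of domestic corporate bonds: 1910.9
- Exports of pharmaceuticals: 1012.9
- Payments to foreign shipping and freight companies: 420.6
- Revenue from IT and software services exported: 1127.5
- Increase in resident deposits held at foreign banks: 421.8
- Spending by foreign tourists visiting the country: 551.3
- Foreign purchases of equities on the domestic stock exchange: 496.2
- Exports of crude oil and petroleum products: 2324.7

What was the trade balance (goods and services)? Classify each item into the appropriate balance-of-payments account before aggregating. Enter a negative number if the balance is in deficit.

Goods: 1961.6 + 2324.7 - 4480.7 + 1012.9 - 3906.3 = -3087.8
Services: 551.3 - 420.6 + 1127.5 = 1258.2
Trade balance = -3087.8 + 1258.2 = -1829.6
(Excluded from the trade balance — capital account: capital transfers received from emigrants 71.2; financial account: inward foreign direct investment in the manufacturing sector 1774.5, acquisition of a foreign subsidiary by a resident firm (outward FDI) 729.5, foreign purchases of domestic corporate bonds 1910.9, increase in resident deposits held at foreign banks 421.8, foreign purchases of equities on the domestic stock exchange 496.2; secondary income: official development assistance provided to other countries 202.5.)

-1829.6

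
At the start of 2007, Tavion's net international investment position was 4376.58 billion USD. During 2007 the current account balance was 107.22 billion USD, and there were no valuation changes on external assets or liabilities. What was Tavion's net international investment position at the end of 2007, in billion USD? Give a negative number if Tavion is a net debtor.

4483.80

With no valuation effects, change in NIIP = current account = 107.22
End-of-year NIIP = 4376.58 + 107.22 = 4483.80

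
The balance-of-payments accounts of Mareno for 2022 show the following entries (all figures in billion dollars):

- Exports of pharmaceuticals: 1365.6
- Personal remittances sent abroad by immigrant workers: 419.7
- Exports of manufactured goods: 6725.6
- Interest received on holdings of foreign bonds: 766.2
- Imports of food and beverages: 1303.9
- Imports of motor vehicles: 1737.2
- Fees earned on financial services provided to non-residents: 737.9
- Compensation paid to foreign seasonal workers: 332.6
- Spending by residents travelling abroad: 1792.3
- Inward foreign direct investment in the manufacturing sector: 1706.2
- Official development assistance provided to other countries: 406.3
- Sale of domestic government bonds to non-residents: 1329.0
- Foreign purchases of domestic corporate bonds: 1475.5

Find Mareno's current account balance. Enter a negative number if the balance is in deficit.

Goods: -1303.9 + 1365.6 - 1737.2 + 6725.6 = 5050.1
Services: -1792.3 + 737.9 = -1054.4
Primary income: 766.2 - 332.6 = 433.6
Secondary income: -406.3 - 419.7 = -826.0
Current account = 5050.1 + (-1054.4) + 433.6 + (-826.0) = 3603.3
(Excluded from the current account — financial account: inward foreign direct investment in the manufacturing sector 1706.2, sale of domestic government bonds to non-residents 1329.0, foreign purchases of domestic corporate bonds 1475.5.)

3603.3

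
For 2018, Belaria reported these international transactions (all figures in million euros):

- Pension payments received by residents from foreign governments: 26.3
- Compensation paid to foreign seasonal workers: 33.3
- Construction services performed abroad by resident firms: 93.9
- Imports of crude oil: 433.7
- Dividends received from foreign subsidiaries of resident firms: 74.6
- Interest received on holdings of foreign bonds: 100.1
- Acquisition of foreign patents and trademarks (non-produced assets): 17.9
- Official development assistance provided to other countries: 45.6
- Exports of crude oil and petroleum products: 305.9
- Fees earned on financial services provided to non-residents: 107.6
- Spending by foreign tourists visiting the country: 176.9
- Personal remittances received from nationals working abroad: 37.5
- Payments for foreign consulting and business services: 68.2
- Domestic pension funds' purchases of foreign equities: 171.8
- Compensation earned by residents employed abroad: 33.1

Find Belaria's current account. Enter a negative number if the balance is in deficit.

Goods: 305.9 - 433.7 = -127.8
Services: 107.6 + 93.9 - 68.2 + 176.9 = 310.2
Primary income: -33.3 + 33.1 + 74.6 + 100.1 = 174.5
Secondary income: -45.6 + 26.3 + 37.5 = 18.2
Current account = (-127.8) + 310.2 + 174.5 + 18.2 = 375.1
(Excluded from the current account — capital account: acquisition of foreign patents and trademarks (non-produced assets) 17.9; financial account: domestic pension funds' purchases of foreign equities 171.8.)

375.1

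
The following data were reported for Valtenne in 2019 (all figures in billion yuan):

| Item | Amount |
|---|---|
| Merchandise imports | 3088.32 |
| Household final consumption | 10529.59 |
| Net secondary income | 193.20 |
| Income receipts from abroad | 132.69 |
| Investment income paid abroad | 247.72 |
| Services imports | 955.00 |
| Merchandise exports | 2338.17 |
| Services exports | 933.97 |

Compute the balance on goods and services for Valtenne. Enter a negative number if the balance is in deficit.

-771.18

Goods balance = 2338.17 - 3088.32 = -750.15
Services balance = 933.97 - 955.00 = -21.03
Trade balance (goods + services) = -750.15 + (-21.03) = -771.18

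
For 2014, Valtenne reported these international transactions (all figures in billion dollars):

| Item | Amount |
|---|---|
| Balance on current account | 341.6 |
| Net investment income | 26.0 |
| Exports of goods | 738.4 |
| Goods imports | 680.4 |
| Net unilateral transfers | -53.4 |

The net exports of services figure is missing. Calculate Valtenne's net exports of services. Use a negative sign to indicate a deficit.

311.0

Current account = goods balance + services balance + net primary income + net secondary income
Sum of the known components = 30.6
Net exports of services = CA - (known components) = 341.6 - 30.6 = 311.0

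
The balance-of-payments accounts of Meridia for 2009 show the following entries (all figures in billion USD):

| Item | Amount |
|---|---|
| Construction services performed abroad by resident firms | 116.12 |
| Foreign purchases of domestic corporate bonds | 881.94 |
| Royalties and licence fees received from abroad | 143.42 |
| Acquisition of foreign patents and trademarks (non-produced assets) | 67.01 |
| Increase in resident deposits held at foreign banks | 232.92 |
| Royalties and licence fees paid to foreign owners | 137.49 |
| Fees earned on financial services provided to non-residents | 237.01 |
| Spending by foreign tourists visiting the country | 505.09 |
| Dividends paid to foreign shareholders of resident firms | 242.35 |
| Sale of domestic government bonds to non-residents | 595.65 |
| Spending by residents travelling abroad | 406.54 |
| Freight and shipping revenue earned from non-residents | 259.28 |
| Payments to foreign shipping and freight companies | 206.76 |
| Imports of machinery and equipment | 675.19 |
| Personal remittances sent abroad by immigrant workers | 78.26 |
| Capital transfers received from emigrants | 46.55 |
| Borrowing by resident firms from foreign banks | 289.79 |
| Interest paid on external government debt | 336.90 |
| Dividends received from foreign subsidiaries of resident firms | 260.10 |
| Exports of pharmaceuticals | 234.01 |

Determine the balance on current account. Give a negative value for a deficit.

-328.46

Goods: 234.01 - 675.19 = -441.18
Services: -206.76 + 237.01 - 137.49 + 143.42 + 505.09 - 406.54 + 116.12 + 259.28 = 510.13
Primary income: -242.35 + 260.10 - 336.90 = -319.15
Secondary income: -78.26
Current account = (-441.18) + 510.13 + (-319.15) + (-78.26) = -328.46
(Excluded from the current account — financial account: foreign purchases of domestic corporate bonds 881.94, increase in resident deposits held at foreign banks 232.92, sale of domestic government bonds to non-residents 595.65, borrowing by resident firms from foreign banks 289.79; capital account: acquisition of foreign patents and trademarks (non-produced assets) 67.01, capital transfers received from emigrants 46.55.)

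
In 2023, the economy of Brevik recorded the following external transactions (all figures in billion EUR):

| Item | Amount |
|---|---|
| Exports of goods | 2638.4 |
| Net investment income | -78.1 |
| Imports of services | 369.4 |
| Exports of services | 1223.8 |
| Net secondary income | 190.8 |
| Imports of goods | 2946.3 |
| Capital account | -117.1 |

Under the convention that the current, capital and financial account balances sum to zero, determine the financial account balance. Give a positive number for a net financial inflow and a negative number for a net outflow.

-542.1

Goods balance = 2638.4 - 2946.3 = -307.9
Services balance = 1223.8 - 369.4 = 854.4
Trade balance (goods + services) = -307.9 + 854.4 = 546.5
Net primary income = -78.1
Net secondary income = 190.8
Current account = 546.5 + (-78.1) + 190.8 = 659.2
Financial account = -(659.2 + (-117.1)) = -542.1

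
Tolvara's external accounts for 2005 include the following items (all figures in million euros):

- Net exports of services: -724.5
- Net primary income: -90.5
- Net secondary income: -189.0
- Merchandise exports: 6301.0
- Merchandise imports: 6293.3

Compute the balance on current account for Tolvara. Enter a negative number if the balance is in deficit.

-996.3

Goods balance = 6301.0 - 6293.3 = 7.7
Services balance = -724.5
Trade balance (goods + services) = 7.7 + (-724.5) = -716.8
Net primary income = -90.5
Net secondary income = -189.0
Current account = -716.8 + (-90.5) + (-189.0) = -996.3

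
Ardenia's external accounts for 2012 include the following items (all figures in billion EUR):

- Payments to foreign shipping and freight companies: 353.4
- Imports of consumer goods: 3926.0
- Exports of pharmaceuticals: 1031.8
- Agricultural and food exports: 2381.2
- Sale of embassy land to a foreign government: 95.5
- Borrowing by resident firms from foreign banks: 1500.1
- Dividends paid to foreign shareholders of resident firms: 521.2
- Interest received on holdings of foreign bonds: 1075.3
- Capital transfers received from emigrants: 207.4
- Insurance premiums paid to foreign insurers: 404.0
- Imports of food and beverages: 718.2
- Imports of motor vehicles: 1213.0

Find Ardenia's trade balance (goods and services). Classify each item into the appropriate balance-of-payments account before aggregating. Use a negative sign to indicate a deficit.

Goods: -1213.0 + 2381.2 - 3926.0 - 718.2 + 1031.8 = -2444.2
Services: -404.0 - 353.4 = -757.4
Trade balance = -2444.2 + (-757.4) = -3201.6
(Excluded from the trade balance — capital account: sale of embassy land to a foreign government 95.5, capital transfers received from emigrants 207.4; financial account: borrowing by resident firms from foreign banks 1500.1; primary income: dividends paid to foreign shareholders of resident firms 521.2, interest received on holdings of foreign bonds 1075.3.)

-3201.6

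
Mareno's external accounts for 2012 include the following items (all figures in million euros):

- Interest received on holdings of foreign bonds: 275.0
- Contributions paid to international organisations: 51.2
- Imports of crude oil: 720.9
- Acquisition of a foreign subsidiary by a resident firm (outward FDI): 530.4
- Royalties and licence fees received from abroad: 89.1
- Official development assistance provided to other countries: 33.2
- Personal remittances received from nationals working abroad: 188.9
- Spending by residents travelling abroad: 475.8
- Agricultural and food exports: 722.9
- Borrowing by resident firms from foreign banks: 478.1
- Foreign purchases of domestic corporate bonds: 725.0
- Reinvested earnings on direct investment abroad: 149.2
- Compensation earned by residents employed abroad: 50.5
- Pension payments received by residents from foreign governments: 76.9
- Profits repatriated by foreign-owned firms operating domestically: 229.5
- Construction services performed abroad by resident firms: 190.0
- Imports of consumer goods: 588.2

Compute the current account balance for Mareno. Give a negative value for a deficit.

-356.3

Goods: -588.2 + 722.9 - 720.9 = -586.2
Services: 89.1 - 475.8 + 190.0 = -196.7
Primary income: 50.5 + 275.0 + 149.2 - 229.5 = 245.2
Secondary income: -51.2 + 76.9 - 33.2 + 188.9 = 181.4
Current account = (-586.2) + (-196.7) + 245.2 + 181.4 = -356.3
(Excluded from the current account — financial account: acquisition of a foreign subsidiary by a resident firm (outward FDI) 530.4, borrowing by resident firms from foreign banks 478.1, foreign purchases of domestic corporate bonds 725.0.)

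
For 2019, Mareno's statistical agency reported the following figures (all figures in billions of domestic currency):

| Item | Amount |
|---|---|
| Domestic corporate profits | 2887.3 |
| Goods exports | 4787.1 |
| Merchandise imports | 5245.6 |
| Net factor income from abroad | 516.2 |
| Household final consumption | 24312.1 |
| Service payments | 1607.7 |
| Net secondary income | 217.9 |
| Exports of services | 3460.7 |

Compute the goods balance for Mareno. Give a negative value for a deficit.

-458.5

Goods balance = 4787.1 - 5245.6 = -458.5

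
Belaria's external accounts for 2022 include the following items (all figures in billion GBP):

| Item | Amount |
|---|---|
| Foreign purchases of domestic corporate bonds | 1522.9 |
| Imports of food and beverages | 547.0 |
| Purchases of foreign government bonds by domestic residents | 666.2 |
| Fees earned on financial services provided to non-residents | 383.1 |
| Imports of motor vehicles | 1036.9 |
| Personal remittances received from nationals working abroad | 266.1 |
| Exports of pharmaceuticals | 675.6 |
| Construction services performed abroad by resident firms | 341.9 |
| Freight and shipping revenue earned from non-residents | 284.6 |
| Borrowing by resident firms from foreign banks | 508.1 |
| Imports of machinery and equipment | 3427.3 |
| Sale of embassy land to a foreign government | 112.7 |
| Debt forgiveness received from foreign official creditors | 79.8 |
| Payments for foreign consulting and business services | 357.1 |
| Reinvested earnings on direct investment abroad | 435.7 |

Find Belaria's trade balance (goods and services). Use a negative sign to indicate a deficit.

Goods: -547.0 - 3427.3 + 675.6 - 1036.9 = -4335.6
Services: 284.6 + 383.1 + 341.9 - 357.1 = 652.5
Trade balance = -4335.6 + 652.5 = -3683.1
(Excluded from the trade balance — financial account: foreign purchases of domestic corporate bonds 1522.9, purchases of foreign government bonds by domestic residents 666.2, borrowing by resident firms from foreign banks 508.1; secondary income: personal remittances received from nationals working abroad 266.1; capital account: sale of embassy land to a foreign government 112.7, debt forgiveness received from foreign official creditors 79.8; primary income: reinvested earnings on direct investment abroad 435.7.)

-3683.1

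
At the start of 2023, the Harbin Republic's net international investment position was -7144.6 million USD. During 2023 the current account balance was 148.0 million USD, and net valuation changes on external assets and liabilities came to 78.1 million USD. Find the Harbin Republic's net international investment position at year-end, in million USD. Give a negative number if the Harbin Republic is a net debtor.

Change in NIIP = current account + net valuation change = 148.0 + 78.1 = 226.1
End-of-year NIIP = -7144.6 + 226.1 = -6918.5

-6918.5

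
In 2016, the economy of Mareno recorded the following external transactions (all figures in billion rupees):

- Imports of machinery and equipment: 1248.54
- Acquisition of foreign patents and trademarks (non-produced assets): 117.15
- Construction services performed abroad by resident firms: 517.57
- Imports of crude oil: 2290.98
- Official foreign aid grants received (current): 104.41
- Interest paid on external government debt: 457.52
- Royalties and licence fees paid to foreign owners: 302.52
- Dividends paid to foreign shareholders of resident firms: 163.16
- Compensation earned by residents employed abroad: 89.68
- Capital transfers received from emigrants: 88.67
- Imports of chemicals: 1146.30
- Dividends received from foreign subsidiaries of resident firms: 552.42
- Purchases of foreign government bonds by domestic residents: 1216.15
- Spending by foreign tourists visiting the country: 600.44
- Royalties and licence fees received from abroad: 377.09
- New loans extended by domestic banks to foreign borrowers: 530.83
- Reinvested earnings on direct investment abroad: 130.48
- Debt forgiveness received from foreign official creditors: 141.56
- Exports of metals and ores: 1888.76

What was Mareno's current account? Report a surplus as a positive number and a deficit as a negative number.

Goods: -2290.98 + 1888.76 - 1248.54 - 1146.30 = -2797.06
Services: 517.57 + 600.44 + 377.09 - 302.52 = 1192.58
Primary income: 89.68 + 130.48 - 457.52 - 163.16 + 552.42 = 151.90
Secondary income: 104.41
Current account = (-2797.06) + 1192.58 + 151.90 + 104.41 = -1348.17
(Excluded from the current account — capital account: acquisition of foreign patents and trademarks (non-produced assets) 117.15, capital transfers received from emigrants 88.67, debt forgiveness received from foreign official creditors 141.56; financial account: purchases of foreign government bonds by domestic residents 1216.15, new loans extended by domestic banks to foreign borrowers 530.83.)

-1348.17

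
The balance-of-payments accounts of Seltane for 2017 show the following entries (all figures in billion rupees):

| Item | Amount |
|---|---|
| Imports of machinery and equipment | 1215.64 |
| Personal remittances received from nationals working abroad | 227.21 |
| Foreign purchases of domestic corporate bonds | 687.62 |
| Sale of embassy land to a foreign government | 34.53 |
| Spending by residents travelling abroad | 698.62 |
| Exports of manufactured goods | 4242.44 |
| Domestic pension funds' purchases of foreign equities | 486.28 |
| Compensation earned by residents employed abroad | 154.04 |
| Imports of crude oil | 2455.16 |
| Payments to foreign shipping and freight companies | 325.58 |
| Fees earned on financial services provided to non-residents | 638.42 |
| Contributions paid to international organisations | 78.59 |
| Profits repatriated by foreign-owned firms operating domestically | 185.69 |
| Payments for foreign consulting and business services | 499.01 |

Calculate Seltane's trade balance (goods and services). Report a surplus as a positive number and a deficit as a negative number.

-313.15

Goods: 4242.44 - 2455.16 - 1215.64 = 571.64
Services: 638.42 - 499.01 - 698.62 - 325.58 = -884.79
Trade balance = 571.64 + (-884.79) = -313.15
(Excluded from the trade balance — secondary income: personal remittances received from nationals working abroad 227.21, contributions paid to international organisations 78.59; financial account: foreign purchases of domestic corporate bonds 687.62, domestic pension funds' purchases of foreign equities 486.28; capital account: sale of embassy land to a foreign government 34.53; primary income: compensation earned by residents employed abroad 154.04, profits repatriated by foreign-owned firms operating domestically 185.69.)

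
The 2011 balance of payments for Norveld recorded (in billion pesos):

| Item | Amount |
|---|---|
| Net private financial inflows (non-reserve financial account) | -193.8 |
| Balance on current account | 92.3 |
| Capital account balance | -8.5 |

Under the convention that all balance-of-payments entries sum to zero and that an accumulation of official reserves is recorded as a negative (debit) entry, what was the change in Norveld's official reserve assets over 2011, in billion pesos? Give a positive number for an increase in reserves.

-110.0

Official reserve transactions balance = -(92.3 + (-8.5) + (-193.8)) = 110.0
An accumulation of reserves is recorded as a debit (negative entry), so the change in the stock of reserves is the negative of that balance.
Change in official reserves = -(110.0) = -110.0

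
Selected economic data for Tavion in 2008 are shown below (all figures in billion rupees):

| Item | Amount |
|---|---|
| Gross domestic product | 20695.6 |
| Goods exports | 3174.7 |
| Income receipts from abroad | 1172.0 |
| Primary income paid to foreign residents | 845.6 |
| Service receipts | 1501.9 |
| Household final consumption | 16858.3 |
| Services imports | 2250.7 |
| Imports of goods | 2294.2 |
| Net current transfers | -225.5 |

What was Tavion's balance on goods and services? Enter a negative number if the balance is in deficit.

Goods balance = 3174.7 - 2294.2 = 880.5
Services balance = 1501.9 - 2250.7 = -748.8
Trade balance (goods + services) = 880.5 + (-748.8) = 131.7

131.7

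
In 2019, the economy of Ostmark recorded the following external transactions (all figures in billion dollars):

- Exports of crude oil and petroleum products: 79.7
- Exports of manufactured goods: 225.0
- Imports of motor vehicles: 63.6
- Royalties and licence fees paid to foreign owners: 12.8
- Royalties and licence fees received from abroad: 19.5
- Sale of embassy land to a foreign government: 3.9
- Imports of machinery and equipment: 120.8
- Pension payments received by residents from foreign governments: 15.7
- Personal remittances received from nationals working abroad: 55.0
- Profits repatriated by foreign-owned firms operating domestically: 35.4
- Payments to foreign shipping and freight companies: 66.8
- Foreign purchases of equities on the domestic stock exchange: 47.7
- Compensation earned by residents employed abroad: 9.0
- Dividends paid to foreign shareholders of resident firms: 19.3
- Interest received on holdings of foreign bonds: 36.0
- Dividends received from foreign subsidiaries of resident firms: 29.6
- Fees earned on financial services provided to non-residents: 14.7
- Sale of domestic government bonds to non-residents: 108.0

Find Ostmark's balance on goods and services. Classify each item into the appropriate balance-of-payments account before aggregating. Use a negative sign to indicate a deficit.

Goods: -63.6 - 120.8 + 225.0 + 79.7 = 120.3
Services: -66.8 + 19.5 - 12.8 + 14.7 = -45.4
Trade balance = 120.3 + (-45.4) = 74.9
(Excluded from the trade balance — capital account: sale of embassy land to a foreign government 3.9; secondary income: pension payments received by residents from foreign governments 15.7, personal remittances received from nationals working abroad 55.0; primary income: profits repatriated by foreign-owned firms operating domestically 35.4, compensation earned by residents employed abroad 9.0, dividends paid to foreign shareholders of resident firms 19.3, interest received on holdings of foreign bonds 36.0, dividends received from foreign subsidiaries of resident firms 29.6; financial account: foreign purchases of equities on the domestic stock exchange 47.7, sale of domestic government bonds to non-residents 108.0.)

74.9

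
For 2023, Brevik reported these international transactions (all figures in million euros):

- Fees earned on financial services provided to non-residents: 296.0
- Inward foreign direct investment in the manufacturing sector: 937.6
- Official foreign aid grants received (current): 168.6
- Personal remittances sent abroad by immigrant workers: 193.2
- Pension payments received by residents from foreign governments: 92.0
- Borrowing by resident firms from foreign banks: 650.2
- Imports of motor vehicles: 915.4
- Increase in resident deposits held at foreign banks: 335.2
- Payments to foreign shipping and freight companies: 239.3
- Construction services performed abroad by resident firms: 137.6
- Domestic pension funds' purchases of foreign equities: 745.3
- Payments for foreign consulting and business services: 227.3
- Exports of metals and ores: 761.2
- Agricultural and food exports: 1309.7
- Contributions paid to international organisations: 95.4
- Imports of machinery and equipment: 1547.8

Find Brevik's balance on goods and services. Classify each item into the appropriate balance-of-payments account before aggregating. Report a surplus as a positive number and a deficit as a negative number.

-425.3

Goods: -915.4 + 1309.7 - 1547.8 + 761.2 = -392.3
Services: -227.3 + 296.0 + 137.6 - 239.3 = -33.0
Trade balance = -392.3 + (-33.0) = -425.3
(Excluded from the trade balance — financial account: inward foreign direct investment in the manufacturing sector 937.6, borrowing by resident firms from foreign banks 650.2, increase in resident deposits held at foreign banks 335.2, domestic pension funds' purchases of foreign equities 745.3; secondary income: official foreign aid grants received (current) 168.6, personal remittances sent abroad by immigrant workers 193.2, pension payments received by residents from foreign governments 92.0, contributions paid to international organisations 95.4.)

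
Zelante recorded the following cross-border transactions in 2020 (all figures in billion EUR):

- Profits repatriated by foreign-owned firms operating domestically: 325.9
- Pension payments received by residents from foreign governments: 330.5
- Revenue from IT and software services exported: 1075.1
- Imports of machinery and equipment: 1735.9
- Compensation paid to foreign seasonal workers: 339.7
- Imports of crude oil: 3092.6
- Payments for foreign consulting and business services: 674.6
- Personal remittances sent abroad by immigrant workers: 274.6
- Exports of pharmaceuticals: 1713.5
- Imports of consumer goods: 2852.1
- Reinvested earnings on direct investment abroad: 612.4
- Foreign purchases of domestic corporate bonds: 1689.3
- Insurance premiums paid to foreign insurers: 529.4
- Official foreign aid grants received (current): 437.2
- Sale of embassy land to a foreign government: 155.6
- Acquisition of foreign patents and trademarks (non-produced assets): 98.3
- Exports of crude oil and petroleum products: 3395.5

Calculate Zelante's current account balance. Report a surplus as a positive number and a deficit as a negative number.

-2260.6

Goods: -1735.9 + 1713.5 + 3395.5 - 2852.1 - 3092.6 = -2571.6
Services: -674.6 + 1075.1 - 529.4 = -128.9
Primary income: 612.4 - 325.9 - 339.7 = -53.2
Secondary income: -274.6 + 330.5 + 437.2 = 493.1
Current account = (-2571.6) + (-128.9) + (-53.2) + 493.1 = -2260.6
(Excluded from the current account — financial account: foreign purchases of domestic corporate bonds 1689.3; capital account: sale of embassy land to a foreign government 155.6, acquisition of foreign patents and trademarks (non-produced assets) 98.3.)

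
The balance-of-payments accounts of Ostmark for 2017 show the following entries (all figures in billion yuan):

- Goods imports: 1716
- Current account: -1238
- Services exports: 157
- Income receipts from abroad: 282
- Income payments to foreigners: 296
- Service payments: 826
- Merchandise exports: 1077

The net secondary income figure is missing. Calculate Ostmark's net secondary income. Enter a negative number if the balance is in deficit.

Current account = goods balance + services balance + net primary income + net secondary income
Sum of the known components = -1322
Net secondary income = CA - (known components) = -1238 - (-1322) = 84

84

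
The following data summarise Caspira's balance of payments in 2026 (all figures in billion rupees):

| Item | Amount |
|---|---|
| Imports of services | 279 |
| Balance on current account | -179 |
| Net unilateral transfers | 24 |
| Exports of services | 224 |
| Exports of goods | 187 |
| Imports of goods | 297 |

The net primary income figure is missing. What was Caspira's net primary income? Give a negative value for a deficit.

-38

Current account = goods balance + services balance + net primary income + net secondary income
Sum of the known components = -141
Net primary income = CA - (known components) = -179 - (-141) = -38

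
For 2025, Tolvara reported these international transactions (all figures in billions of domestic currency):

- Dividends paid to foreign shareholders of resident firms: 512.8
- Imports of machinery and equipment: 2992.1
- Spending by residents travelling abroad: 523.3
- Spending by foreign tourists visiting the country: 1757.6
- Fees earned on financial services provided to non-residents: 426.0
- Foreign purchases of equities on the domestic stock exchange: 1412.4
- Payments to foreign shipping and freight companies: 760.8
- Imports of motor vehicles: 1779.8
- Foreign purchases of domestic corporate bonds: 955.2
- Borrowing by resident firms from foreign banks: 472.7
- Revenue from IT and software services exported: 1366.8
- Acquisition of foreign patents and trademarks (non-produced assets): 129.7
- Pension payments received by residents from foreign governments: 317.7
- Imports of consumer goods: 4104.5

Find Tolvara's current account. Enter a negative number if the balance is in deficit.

-6805.2

Goods: -4104.5 - 1779.8 - 2992.1 = -8876.4
Services: 1757.6 - 760.8 - 523.3 + 1366.8 + 426.0 = 2266.3
Primary income: -512.8
Secondary income: 317.7
Current account = (-8876.4) + 2266.3 + (-512.8) + 317.7 = -6805.2
(Excluded from the current account — financial account: foreign purchases of equities on the domestic stock exchange 1412.4, foreign purchases of domestic corporate bonds 955.2, borrowing by resident firms from foreign banks 472.7; capital account: acquisition of foreign patents and trademarks (non-produced assets) 129.7.)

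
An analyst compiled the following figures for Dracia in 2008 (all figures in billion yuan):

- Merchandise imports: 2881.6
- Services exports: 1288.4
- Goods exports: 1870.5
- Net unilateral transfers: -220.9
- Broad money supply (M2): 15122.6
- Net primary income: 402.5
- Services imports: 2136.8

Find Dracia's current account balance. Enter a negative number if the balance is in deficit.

Goods balance = 1870.5 - 2881.6 = -1011.1
Services balance = 1288.4 - 2136.8 = -848.4
Trade balance (goods + services) = -1011.1 + (-848.4) = -1859.5
Net primary income = 402.5
Net secondary income = -220.9
Current account = -1859.5 + 402.5 + (-220.9) = -1677.9

-1677.9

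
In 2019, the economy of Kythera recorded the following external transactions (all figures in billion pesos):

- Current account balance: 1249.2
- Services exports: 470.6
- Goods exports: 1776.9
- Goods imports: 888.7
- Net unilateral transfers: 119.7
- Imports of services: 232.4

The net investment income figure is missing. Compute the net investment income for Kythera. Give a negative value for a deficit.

3.1

Current account = goods balance + services balance + net primary income + net secondary income
Sum of the known components = 1246.1
Net investment income = CA - (known components) = 1249.2 - 1246.1 = 3.1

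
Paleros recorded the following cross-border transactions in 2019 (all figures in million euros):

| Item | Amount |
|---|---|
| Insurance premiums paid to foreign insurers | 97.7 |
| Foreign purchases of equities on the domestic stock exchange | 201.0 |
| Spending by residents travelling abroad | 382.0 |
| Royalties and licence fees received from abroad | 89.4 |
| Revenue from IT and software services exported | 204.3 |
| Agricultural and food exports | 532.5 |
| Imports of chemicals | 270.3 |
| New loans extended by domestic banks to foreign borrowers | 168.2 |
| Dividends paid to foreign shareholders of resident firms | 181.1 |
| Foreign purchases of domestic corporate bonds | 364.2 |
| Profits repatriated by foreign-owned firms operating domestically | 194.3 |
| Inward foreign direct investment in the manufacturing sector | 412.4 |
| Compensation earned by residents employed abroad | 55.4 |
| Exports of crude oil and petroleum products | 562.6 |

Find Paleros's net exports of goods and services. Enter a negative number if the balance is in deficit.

Goods: 532.5 - 270.3 + 562.6 = 824.8
Services: 89.4 - 97.7 - 382.0 + 204.3 = -186.0
Trade balance = 824.8 + (-186.0) = 638.8
(Excluded from the trade balance — financial account: foreign purchases of equities on the domestic stock exchange 201.0, new loans extended by domestic banks to foreign borrowers 168.2, foreign purchases of domestic corporate bonds 364.2, inward foreign direct investment in the manufacturing sector 412.4; primary income: dividends paid to foreign shareholders of resident firms 181.1, profits repatriated by foreign-owned firms operating domestically 194.3, compensation earned by residents employed abroad 55.4.)

638.8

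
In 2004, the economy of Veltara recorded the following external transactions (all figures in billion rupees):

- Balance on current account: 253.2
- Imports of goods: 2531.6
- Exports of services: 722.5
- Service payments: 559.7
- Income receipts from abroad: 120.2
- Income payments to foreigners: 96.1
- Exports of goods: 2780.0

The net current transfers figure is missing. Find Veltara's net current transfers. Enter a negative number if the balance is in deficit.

Current account = goods balance + services balance + net primary income + net secondary income
Sum of the known components = 435.3
Net current transfers = CA - (known components) = 253.2 - 435.3 = -182.1

-182.1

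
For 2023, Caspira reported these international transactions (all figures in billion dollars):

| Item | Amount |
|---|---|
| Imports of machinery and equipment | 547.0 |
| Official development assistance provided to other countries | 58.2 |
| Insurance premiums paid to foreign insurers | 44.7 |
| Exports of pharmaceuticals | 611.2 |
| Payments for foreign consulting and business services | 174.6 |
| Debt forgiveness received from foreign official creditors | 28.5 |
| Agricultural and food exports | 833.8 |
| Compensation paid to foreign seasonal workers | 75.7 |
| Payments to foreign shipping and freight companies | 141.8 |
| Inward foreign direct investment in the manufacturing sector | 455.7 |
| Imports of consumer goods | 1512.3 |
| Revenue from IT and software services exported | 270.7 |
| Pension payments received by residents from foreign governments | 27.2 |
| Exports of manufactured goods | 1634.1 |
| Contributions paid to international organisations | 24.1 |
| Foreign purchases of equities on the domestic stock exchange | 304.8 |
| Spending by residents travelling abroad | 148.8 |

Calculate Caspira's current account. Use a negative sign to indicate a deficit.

Goods: -1512.3 - 547.0 + 1634.1 + 611.2 + 833.8 = 1019.8
Services: -141.8 - 148.8 - 44.7 + 270.7 - 174.6 = -239.2
Primary income: -75.7
Secondary income: 27.2 - 24.1 - 58.2 = -55.1
Current account = 1019.8 + (-239.2) + (-75.7) + (-55.1) = 649.8
(Excluded from the current account — capital account: debt forgiveness received from foreign official creditors 28.5; financial account: inward foreign direct investment in the manufacturing sector 455.7, foreign purchases of equities on the domestic stock exchange 304.8.)

649.8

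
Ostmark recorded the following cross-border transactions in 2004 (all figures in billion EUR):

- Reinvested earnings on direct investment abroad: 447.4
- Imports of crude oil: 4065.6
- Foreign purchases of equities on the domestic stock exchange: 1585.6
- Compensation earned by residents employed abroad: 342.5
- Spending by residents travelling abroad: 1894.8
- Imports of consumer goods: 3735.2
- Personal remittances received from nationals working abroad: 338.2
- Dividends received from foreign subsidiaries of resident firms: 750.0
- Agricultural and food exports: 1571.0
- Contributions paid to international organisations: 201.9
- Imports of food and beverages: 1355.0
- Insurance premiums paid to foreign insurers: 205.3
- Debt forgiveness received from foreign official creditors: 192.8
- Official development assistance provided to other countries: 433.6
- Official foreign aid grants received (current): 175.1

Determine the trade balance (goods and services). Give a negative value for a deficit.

Goods: 1571.0 - 4065.6 - 1355.0 - 3735.2 = -7584.8
Services: -205.3 - 1894.8 = -2100.1
Trade balance = -7584.8 + (-2100.1) = -9684.9
(Excluded from the trade balance — primary income: reinvested earnings on direct investment abroad 447.4, compensation earned by residents employed abroad 342.5, dividends received from foreign subsidiaries of resident firms 750.0; financial account: foreign purchases of equities on the domestic stock exchange 1585.6; secondary income: personal remittances received from nationals working abroad 338.2, contributions paid to international organisations 201.9, official development assistance provided to other countries 433.6, official foreign aid grants received (current) 175.1; capital account: debt forgiveness received from foreign official creditors 192.8.)

-9684.9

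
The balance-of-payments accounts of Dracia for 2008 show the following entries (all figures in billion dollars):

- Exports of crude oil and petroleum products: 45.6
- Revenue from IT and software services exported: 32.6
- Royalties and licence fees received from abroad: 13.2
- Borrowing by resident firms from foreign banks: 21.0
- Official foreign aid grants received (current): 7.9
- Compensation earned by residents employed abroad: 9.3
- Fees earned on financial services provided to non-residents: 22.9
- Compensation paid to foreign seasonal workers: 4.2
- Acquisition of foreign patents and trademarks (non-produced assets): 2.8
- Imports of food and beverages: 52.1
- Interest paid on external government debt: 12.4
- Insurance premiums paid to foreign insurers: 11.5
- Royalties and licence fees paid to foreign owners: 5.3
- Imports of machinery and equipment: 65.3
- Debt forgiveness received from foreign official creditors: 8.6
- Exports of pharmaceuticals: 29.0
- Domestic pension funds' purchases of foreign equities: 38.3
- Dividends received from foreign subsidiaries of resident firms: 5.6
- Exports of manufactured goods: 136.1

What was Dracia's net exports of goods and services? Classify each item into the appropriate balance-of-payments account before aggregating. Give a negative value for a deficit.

145.2

Goods: -52.1 - 65.3 + 29.0 + 136.1 + 45.6 = 93.3
Services: -11.5 + 22.9 + 32.6 + 13.2 - 5.3 = 51.9
Trade balance = 93.3 + 51.9 = 145.2
(Excluded from the trade balance — financial account: borrowing by resident firms from foreign banks 21.0, domestic pension funds' purchases of foreign equities 38.3; secondary income: official foreign aid grants received (current) 7.9; primary income: compensation earned by residents employed abroad 9.3, compensation paid to foreign seasonal workers 4.2, interest paid on external government debt 12.4, dividends received from foreign subsidiaries of resident firms 5.6; capital account: acquisition of foreign patents and trademarks (non-produced assets) 2.8, debt forgiveness received from foreign official creditors 8.6.)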